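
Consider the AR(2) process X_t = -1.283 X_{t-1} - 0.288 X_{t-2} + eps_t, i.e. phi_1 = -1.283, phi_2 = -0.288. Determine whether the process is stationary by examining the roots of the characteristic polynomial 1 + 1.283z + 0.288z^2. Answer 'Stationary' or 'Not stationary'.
\text{Stationary}

The AR(p) characteristic polynomial is P(z) = 1 + 1.283z + 0.288z^2.
Stationarity requires all roots to lie outside the unit circle, i.e. |z| > 1 for every root.
Set 1 + (1.283) z + (0.288) z^2 = 0, i.e. a z^2 + b z + c = 0 with a = 0.288, b = 1.283, c = 1.
Discriminant D = b^2 - 4ac = (1.283)^2 - 4*(0.288)*1 = 1.646089 - (1.152) = 0.494089.
D >= 0, so the roots are real: z = (-b +/- sqrt(D)) / (2a) = (-1.283 +/- 0.702915) / (0.576).
  z_1 = (-1.283 + 0.702915) / (0.576) = -1.0071,   |z_1| = 1.0071.
  z_2 = (-1.283 - 0.702915) / (0.576) = -3.4478,   |z_2| = 3.4478.
Moduli of all roots: 1.0071, 3.4478.
All moduli strictly greater than 1? Yes.
Verdict: Stationary.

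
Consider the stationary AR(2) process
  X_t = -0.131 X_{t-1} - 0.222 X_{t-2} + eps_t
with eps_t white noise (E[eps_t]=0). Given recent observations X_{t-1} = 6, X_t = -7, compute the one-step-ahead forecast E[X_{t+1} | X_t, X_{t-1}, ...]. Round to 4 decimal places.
E[X_{t+1} \mid \mathcal F_t] = -0.4150

For an AR(p) model X_t = c + sum_i phi_i X_{t-i} + eps_t, the
one-step-ahead conditional mean is
  E[X_{t+1} | X_t, ...] = c + sum_i phi_i X_{t+1-i}.
Substitute known values:
  E[X_{t+1} | ...] = (-0.131) * (-7) + (-0.222) * (6)
                   = -0.4150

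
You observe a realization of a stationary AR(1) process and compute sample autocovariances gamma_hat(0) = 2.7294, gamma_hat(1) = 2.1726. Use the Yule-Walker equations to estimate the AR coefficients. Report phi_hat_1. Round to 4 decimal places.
\hat\phi_{1} = 0.7960

The Yule-Walker equations for an AR(p) process read, in matrix form,
  Gamma_p phi = r_p,   with   (Gamma_p)_{ij} = gamma(|i - j|),
                       (r_p)_i = gamma(i),   i,j = 1..p.
Substitute the sample gammas (Toeplitz matrix and right-hand side of size 1):
  Gamma_p = [[2.7294]]
  r_p     = [2.1726]
With p = 1 this is the single equation gamma(0) phi_1 = gamma(1):
  phi_hat_1 = gamma(1) / gamma(0) = 2.1726 / 2.7294 = 0.7960.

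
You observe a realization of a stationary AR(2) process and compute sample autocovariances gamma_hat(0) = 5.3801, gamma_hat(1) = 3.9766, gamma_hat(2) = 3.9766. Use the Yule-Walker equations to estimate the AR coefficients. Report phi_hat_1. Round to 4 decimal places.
\hat\phi_{1} = 0.4250

The Yule-Walker equations for an AR(p) process read, in matrix form,
  Gamma_p phi = r_p,   with   (Gamma_p)_{ij} = gamma(|i - j|),
                       (r_p)_i = gamma(i),   i,j = 1..p.
Substitute the sample gammas (Toeplitz matrix and right-hand side of size 2):
  Gamma_p = [[5.3801, 3.9766], [3.9766, 5.3801]]
  r_p     = [3.9766, 3.9766]
Written out:
  5.3801 phi_1 + 3.9766 phi_2 = 3.9766
  3.9766 phi_1 + 5.3801 phi_2 = 3.9766
Solve by Cramer's rule:
  det = gamma(0)^2 - gamma(1)^2 = (5.3801)^2 - (3.9766)^2 = 28.94547601 - 15.81334756 = 13.13212845
  phi_hat_1 = [gamma(1) gamma(0) - gamma(1) gamma(2)] / det = [(3.9766)(5.3801) - (3.9766)(3.9766)] / 13.13212845 = 5.5811581 / 13.13212845 = 0.425
  phi_hat_2 = [gamma(0) gamma(2) - gamma(1)^2] / det = [(5.3801)(3.9766) - (3.9766)^2] / 13.13212845 = 5.5811581 / 13.13212845 = 0.425
So phi_hat = [0.4250, 0.4250].
Therefore phi_hat_1 = 0.4250.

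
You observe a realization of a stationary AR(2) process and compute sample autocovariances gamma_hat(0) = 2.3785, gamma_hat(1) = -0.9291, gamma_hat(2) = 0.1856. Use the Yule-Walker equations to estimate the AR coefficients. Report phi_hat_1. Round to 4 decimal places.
\hat\phi_{1} = -0.4250

The Yule-Walker equations for an AR(p) process read, in matrix form,
  Gamma_p phi = r_p,   with   (Gamma_p)_{ij} = gamma(|i - j|),
                       (r_p)_i = gamma(i),   i,j = 1..p.
Substitute the sample gammas (Toeplitz matrix and right-hand side of size 2):
  Gamma_p = [[2.3785, -0.9291], [-0.9291, 2.3785]]
  r_p     = [-0.9291, 0.1856]
Written out:
  2.3785 phi_1 - 0.9291 phi_2 = -0.9291
  -0.9291 phi_1 + 2.3785 phi_2 = 0.1856
Solve by Cramer's rule:
  det = gamma(0)^2 - gamma(1)^2 = (2.3785)^2 - (-0.9291)^2 = 5.65726225 - 0.86322681 = 4.79403544
  phi_hat_1 = [gamma(1) gamma(0) - gamma(1) gamma(2)] / det = [(-0.9291)(2.3785) - (-0.9291)(0.1856)] / 4.79403544 = -2.03742339 / 4.79403544 = -0.425
  phi_hat_2 = [gamma(0) gamma(2) - gamma(1)^2] / det = [(2.3785)(0.1856) - (-0.9291)^2] / 4.79403544 = -0.42177721 / 4.79403544 = -0.088
So phi_hat = [-0.4250, -0.0880].
Therefore phi_hat_1 = -0.4250.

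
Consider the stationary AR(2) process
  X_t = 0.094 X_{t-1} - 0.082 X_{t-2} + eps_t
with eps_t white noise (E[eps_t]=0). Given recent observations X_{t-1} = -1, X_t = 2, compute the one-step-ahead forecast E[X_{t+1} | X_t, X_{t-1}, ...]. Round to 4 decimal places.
E[X_{t+1} \mid \mathcal F_t] = 0.2700

For an AR(p) model X_t = c + sum_i phi_i X_{t-i} + eps_t, the
one-step-ahead conditional mean is
  E[X_{t+1} | X_t, ...] = c + sum_i phi_i X_{t+1-i}.
Substitute known values:
  E[X_{t+1} | ...] = (0.094) * (2) + (-0.082) * (-1)
                   = 0.2700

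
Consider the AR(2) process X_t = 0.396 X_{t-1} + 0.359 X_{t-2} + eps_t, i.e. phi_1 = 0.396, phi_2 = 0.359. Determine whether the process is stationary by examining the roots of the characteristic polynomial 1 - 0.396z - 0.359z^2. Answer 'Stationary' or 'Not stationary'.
\text{Stationary}

The AR(p) characteristic polynomial is P(z) = 1 - 0.396z - 0.359z^2.
Stationarity requires all roots to lie outside the unit circle, i.e. |z| > 1 for every root.
Set 1 + (-0.396) z + (-0.359) z^2 = 0, i.e. a z^2 + b z + c = 0 with a = -0.359, b = -0.396, c = 1.
Discriminant D = b^2 - 4ac = (-0.396)^2 - 4*(-0.359)*1 = 0.156816 - (-1.436) = 1.592816.
D >= 0, so the roots are real: z = (-b +/- sqrt(D)) / (2a) = (0.396 +/- 1.262068) / (-0.718).
  z_1 = (0.396 + 1.262068) / (-0.718) = -2.3093,   |z_1| = 2.3093.
  z_2 = (0.396 - 1.262068) / (-0.718) = 1.2062,   |z_2| = 1.2062.
Moduli of all roots: 2.3093, 1.2062.
All moduli strictly greater than 1? Yes.
Verdict: Stationary.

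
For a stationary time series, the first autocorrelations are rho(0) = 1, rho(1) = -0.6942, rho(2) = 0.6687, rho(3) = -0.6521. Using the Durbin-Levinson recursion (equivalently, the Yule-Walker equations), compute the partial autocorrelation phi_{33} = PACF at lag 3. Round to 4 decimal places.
\phi_{33} = -0.2329

The PACF at lag k is phi_{kk}, the last component of the solution
to the Yule-Walker system G_k phi = r_k where
  (G_k)_{ij} = rho(|i - j|), (r_k)_i = rho(i), i,j = 1..k.
Equivalently, Durbin-Levinson gives phi_{kk} iteratively:
  phi_{11} = rho(1)
  phi_{kk} = [rho(k) - sum_{j=1..k-1} phi_{k-1,j} rho(k-j)]
            / [1 - sum_{j=1..k-1} phi_{k-1,j} rho(j)],
  phi_{k,j} = phi_{k-1,j} - phi_{kk} phi_{k-1,k-j},  j = 1..k-1.
Step k = 1:
  phi_11 = rho(1) = -0.6942.
Step k = 2:
  phi_22 = [rho(2) - phi_11 rho(1)] / [1 - phi_11 rho(1)] = [0.6687 - (-0.6942)(-0.6942)] / [1 - (-0.6942)(-0.6942)]
         = 0.18678636 / 0.51808636 = 0.360531.
  Update: phi_21 = phi_11 - phi_22 phi_11 = -0.6942 - (0.360531)(-0.6942) = -0.443919.
Step k = 3:
  phi_33 = [rho(3) - phi_21 rho(2) - phi_22 rho(1)] / [1 - phi_21 rho(1) - phi_22 rho(2)]
    numerator   = -0.6521 - (-0.443919)(0.6687) - (0.360531)(-0.6942) = -0.10497042
    denominator = 1 - (-0.443919)(-0.6942) - (0.360531)(0.6687) = 0.45074403
  phi_33 = -0.10497042 / 0.45074403 = -0.2329.
Therefore phi_{33} = -0.2329.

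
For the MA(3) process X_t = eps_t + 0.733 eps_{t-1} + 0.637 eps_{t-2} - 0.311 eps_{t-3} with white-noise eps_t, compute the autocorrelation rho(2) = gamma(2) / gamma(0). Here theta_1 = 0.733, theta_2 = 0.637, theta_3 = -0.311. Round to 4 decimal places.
\rho(2) = 0.2005

For an MA(q) process with theta_0 = 1, the autocovariance is
  gamma(k) = sigma^2 * sum_{i=0..q-k} theta_i * theta_{i+k},
and rho(k) = gamma(k) / gamma(0). Sigma^2 cancels.
  numerator   = (1)*(0.637) + (0.733)*(-0.311) = 0.409037.
  denominator = (1)^2 + (0.733)^2 + (0.637)^2 + (-0.311)^2 = 2.039779.
  rho(2) = 0.409037 / 2.039779 = 0.2005.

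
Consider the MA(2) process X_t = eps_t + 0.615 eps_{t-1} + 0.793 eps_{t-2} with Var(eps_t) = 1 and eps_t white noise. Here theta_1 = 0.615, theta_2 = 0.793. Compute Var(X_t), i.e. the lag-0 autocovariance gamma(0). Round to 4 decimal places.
\gamma(0) = 2.0071

For an MA(q) process X_t = eps_t + sum_i theta_i eps_{t-i} with
Var(eps_t) = sigma^2, the variance is
  gamma(0) = sigma^2 * (1 + sum_i theta_i^2).
  sum_i theta_i^2 = (0.615)^2 + (0.793)^2 = 0.378225 + 0.628849 = 1.007074.
  gamma(0) = 1 * (1 + 1.007074) = 1 * 2.007074 = 2.007074, which rounds to 2.0071.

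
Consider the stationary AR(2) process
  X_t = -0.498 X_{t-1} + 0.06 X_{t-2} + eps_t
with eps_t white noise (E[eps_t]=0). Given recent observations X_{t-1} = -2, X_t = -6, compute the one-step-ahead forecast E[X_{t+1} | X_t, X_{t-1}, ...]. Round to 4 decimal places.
E[X_{t+1} \mid \mathcal F_t] = 2.8680

For an AR(p) model X_t = c + sum_i phi_i X_{t-i} + eps_t, the
one-step-ahead conditional mean is
  E[X_{t+1} | X_t, ...] = c + sum_i phi_i X_{t+1-i}.
Substitute known values:
  E[X_{t+1} | ...] = (-0.498) * (-6) + (0.06) * (-2)
                   = 2.8680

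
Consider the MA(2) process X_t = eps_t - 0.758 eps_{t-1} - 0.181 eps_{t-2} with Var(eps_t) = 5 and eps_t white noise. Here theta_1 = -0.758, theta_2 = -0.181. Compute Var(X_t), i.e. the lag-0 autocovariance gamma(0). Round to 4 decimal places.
\gamma(0) = 8.0366

For an MA(q) process X_t = eps_t + sum_i theta_i eps_{t-i} with
Var(eps_t) = sigma^2, the variance is
  gamma(0) = sigma^2 * (1 + sum_i theta_i^2).
  sum_i theta_i^2 = (-0.758)^2 + (-0.181)^2 = 0.574564 + 0.032761 = 0.607325.
  gamma(0) = 5 * (1 + 0.607325) = 5 * 1.607325 = 8.036625, which rounds to 8.0366.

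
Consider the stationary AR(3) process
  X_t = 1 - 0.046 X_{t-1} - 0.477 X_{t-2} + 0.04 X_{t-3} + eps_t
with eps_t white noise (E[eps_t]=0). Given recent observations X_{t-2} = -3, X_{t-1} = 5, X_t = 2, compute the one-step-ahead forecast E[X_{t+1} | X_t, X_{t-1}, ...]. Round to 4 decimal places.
E[X_{t+1} \mid \mathcal F_t] = -1.5970

For an AR(p) model X_t = c + sum_i phi_i X_{t-i} + eps_t, the
one-step-ahead conditional mean is
  E[X_{t+1} | X_t, ...] = c + sum_i phi_i X_{t+1-i}.
Substitute known values:
  E[X_{t+1} | ...] = 1 + (-0.046) * (2) + (-0.477) * (5) + (0.04) * (-3)
                   = -1.5970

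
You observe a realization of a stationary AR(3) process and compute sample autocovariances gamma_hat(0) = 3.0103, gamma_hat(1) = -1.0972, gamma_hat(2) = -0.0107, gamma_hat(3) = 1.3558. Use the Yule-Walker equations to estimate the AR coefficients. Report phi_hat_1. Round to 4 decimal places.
\hat\phi_{1} = -0.3490

The Yule-Walker equations for an AR(p) process read, in matrix form,
  Gamma_p phi = r_p,   with   (Gamma_p)_{ij} = gamma(|i - j|),
                       (r_p)_i = gamma(i),   i,j = 1..p.
Substitute the sample gammas (Toeplitz matrix and right-hand side of size 3):
  Gamma_p = [[3.0103, -1.0972, -0.0107], [-1.0972, 3.0103, -1.0972], [-0.0107, -1.0972, 3.0103]]
  r_p     = [-1.0972, -0.0107, 1.3558]
Written out (R1..R3):
  (R1) 3.0103 phi_1 - 1.0972 phi_2 - 0.0107 phi_3 = -1.0972
  (R2) -1.0972 phi_1 + 3.0103 phi_2 - 1.0972 phi_3 = -0.0107
  (R3) -0.0107 phi_1 - 1.0972 phi_2 + 3.0103 phi_3 = 1.3558
Gaussian elimination:
  R2 <- R2 - (-1.0972/3.0103) R1 = R2 - (-0.364482) R1:  2.61039 phi_2 - 1.1011 phi_3 = -0.41061
  R3 <- R3 - (-0.0107/3.0103) R1 = R3 - (-0.003554) R1:  -1.1011 phi_2 + 3.010262 phi_3 = 1.3519
  R3 <- R3 - (-1.1011/2.61039) R2 = R3 - (-0.421814) R2:  2.545802 phi_3 = 1.178699
Back-substitution:
  phi_hat_3 = 1.178699 / 2.545802 = 0.462997
  phi_hat_2 = (-0.41061 - (-1.1011)(0.462997)) / 2.61039 = 0.038001
  phi_hat_1 = (-1.0972 - (-1.0972)(0.038001) - (-0.0107)(0.462997)) / 3.0103 = -0.348986
So phi_hat = [-0.3490, 0.0380, 0.4630].
Therefore phi_hat_1 = -0.3490.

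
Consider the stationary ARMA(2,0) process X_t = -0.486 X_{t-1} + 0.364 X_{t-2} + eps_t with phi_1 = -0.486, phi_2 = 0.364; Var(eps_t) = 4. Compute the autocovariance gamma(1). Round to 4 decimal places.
\gamma(1) = -8.4683

Multiply the model equation by X_{t-k} and take expectations. With theta_0 = psi_0 = 1 and psi_j the MA(infinity) weights, this gives
  gamma(k) - sum_i phi_i gamma(k-i) = c_k,
  c_k = sigma^2 * sum_{j=k..q} theta_j psi_{j-k}   (c_k = 0 for k > q),
using gamma(-m) = gamma(m).
Pure AR (q = 0): c_0 = sigma^2 = 4, c_k = 0 for k >= 1.
Equations for k = 0, 1, 2 (AR order 2, c_2 = 0):
  (E0) gamma(0) = phi_1 gamma(1) + phi_2 gamma(2) + c_0
  (E1) gamma(1) = phi_1 gamma(0) + phi_2 gamma(1) + c_1
  (E2) gamma(2) = phi_1 gamma(1) + phi_2 gamma(0)
From (E1): gamma(1) = A gamma(0) + B with
  A = phi_1 / (1 - phi_2) = -0.486 / 0.636 = -0.764151,   B = c_1 / (1 - phi_2) = 0 / 0.636 = 0.
Insert (E2) into (E0): gamma(0) (1 - phi_2^2) = phi_1 (1 + phi_2) gamma(1) + c_0.
  phi_1 (1 + phi_2) = (-0.486)(1.364) = -0.662904,   1 - phi_2^2 = 0.867504.
Replace gamma(1) by A gamma(0) + B and collect gamma(0):
  gamma(0) [0.867504 - (-0.662904)(-0.764151)] = c_0 = 4
  gamma(0) * 0.360945 = 4
  gamma(0) = 4 / 0.360945 = 11.082012.
  gamma(1) = A gamma(0) = (-0.764151)(11.082012) = -8.46833.
Therefore gamma(1) = -8.4683 (to 4 decimal places).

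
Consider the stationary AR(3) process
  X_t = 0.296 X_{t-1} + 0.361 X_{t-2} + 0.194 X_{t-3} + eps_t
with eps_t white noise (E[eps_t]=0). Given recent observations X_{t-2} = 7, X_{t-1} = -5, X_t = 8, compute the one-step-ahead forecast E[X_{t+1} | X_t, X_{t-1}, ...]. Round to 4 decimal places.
E[X_{t+1} \mid \mathcal F_t] = 1.9210

For an AR(p) model X_t = c + sum_i phi_i X_{t-i} + eps_t, the
one-step-ahead conditional mean is
  E[X_{t+1} | X_t, ...] = c + sum_i phi_i X_{t+1-i}.
Substitute known values:
  E[X_{t+1} | ...] = (0.296) * (8) + (0.361) * (-5) + (0.194) * (7)
                   = 1.9210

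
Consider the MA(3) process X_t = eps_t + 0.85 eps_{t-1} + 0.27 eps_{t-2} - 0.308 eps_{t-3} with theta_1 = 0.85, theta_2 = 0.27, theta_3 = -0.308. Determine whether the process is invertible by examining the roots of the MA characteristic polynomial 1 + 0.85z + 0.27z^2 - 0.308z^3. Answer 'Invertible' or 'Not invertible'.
\text{Invertible}

The MA(q) characteristic polynomial is P(z) = 1 + 0.85z + 0.27z^2 - 0.308z^3.
Invertibility requires all roots to lie outside the unit circle, i.e. |z| > 1 for every root.
Degree 3: look for a simple real root z0 first, then factor out (1 - z/z0) and solve the remaining quadratic.
Testing z0 = 2.5: P(2.5) = 1 + (0.85)(2.5) + (0.27)(2.5)^2 + (-0.308)(2.5)^3
  = 1 + (2.125) + (1.6875) + (-4.8125) = 0.  So z_0 = 2.5 is a root, |z_0| = 2.5.
Divide out the factor (1 - 0.4 z) = (1 - z/z0) (since 1/z0 = 0.4):
  P(z) = (1 - 0.4 z)(1 + (1.25) z + (0.77) z^2)
  [check: z-coef 1.25 - (0.4) = 0.85; z^2-coef 0.77 - (0.4)(1.25) = 0.27; z^3-coef -(0.4)(0.77) = -0.308.]
Remaining roots from the quadratic factor 1 + (1.25) z + (0.77) z^2:
  Set 1 + (1.25) z + (0.77) z^2 = 0, i.e. a z^2 + b z + c = 0 with a = 0.77, b = 1.25, c = 1.
  Discriminant D = b^2 - 4ac = (1.25)^2 - 4*(0.77)*1 = 1.5625 - (3.08) = -1.5175.
  D < 0, so the roots are the complex-conjugate pair z = (-b +/- i sqrt(-D)) / (2a) = -0.8117 +/- 0.7999i.
  For a conjugate pair |z|^2 = z * conj(z) = (product of roots) = c/a = 1/(0.77) = 1.298701, so |z| = sqrt(1.298701) = 1.1396 for both roots.
Moduli of all roots: 2.5000, 1.1396, 1.1396.
All moduli strictly greater than 1? Yes.
Verdict: Invertible.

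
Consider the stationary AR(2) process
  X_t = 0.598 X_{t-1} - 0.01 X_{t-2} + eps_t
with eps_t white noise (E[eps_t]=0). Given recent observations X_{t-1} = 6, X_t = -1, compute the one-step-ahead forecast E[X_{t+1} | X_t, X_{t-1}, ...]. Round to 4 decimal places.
E[X_{t+1} \mid \mathcal F_t] = -0.6580

For an AR(p) model X_t = c + sum_i phi_i X_{t-i} + eps_t, the
one-step-ahead conditional mean is
  E[X_{t+1} | X_t, ...] = c + sum_i phi_i X_{t+1-i}.
Substitute known values:
  E[X_{t+1} | ...] = (0.598) * (-1) + (-0.01) * (6)
                   = -0.6580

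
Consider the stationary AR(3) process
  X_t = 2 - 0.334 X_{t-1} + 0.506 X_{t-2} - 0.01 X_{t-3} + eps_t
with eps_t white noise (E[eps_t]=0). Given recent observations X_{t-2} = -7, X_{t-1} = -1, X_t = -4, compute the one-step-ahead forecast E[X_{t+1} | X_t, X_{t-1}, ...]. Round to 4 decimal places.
E[X_{t+1} \mid \mathcal F_t] = 2.9000

For an AR(p) model X_t = c + sum_i phi_i X_{t-i} + eps_t, the
one-step-ahead conditional mean is
  E[X_{t+1} | X_t, ...] = c + sum_i phi_i X_{t+1-i}.
Substitute known values:
  E[X_{t+1} | ...] = 2 + (-0.334) * (-4) + (0.506) * (-1) + (-0.01) * (-7)
                   = 2.9000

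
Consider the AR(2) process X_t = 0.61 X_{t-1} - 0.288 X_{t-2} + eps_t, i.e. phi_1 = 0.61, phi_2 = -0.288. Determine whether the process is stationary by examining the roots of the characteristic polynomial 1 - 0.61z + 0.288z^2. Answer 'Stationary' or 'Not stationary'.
\text{Stationary}

The AR(p) characteristic polynomial is P(z) = 1 - 0.61z + 0.288z^2.
Stationarity requires all roots to lie outside the unit circle, i.e. |z| > 1 for every root.
Set 1 + (-0.61) z + (0.288) z^2 = 0, i.e. a z^2 + b z + c = 0 with a = 0.288, b = -0.61, c = 1.
Discriminant D = b^2 - 4ac = (-0.61)^2 - 4*(0.288)*1 = 0.3721 - (1.152) = -0.7799.
D < 0, so the roots are the complex-conjugate pair z = (-b +/- i sqrt(-D)) / (2a) = 1.059 +/- 1.5332i.
For a conjugate pair |z|^2 = z * conj(z) = (product of roots) = c/a = 1/(0.288) = 3.472222, so |z| = sqrt(3.472222) = 1.8634 for both roots.
Moduli of all roots: 1.8634, 1.8634.
All moduli strictly greater than 1? Yes.
Verdict: Stationary.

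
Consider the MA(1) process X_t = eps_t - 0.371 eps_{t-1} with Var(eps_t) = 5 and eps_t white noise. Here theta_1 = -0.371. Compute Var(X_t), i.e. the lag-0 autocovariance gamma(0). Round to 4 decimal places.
\gamma(0) = 5.6882

For an MA(q) process X_t = eps_t + sum_i theta_i eps_{t-i} with
Var(eps_t) = sigma^2, the variance is
  gamma(0) = sigma^2 * (1 + sum_i theta_i^2).
  sum_i theta_i^2 = (-0.371)^2 = 0.137641.
  gamma(0) = 5 * (1 + 0.137641) = 5 * 1.137641 = 5.688205, which rounds to 5.6882.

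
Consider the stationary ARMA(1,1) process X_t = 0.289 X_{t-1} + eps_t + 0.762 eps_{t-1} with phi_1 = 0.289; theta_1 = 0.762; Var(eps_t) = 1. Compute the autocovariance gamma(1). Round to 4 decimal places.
\gamma(1) = 1.3993

Multiply the model equation by X_{t-k} and take expectations. With theta_0 = psi_0 = 1 and psi_j the MA(infinity) weights, this gives
  gamma(k) - sum_i phi_i gamma(k-i) = c_k,
  c_k = sigma^2 * sum_{j=k..q} theta_j psi_{j-k}   (c_k = 0 for k > q),
using gamma(-m) = gamma(m).
psi-weights needed (psi_j = theta_j + sum_i phi_i psi_{j-i}):
  psi_1 = theta_1 + phi_1 = 0.762 + (0.289) = 1.051
Right-hand sides:
  c_0 = sigma^2 (1 + theta_1 psi_1) = 1 * (1 + (0.762)(1.051)) = 1 * 1.800862 = 1.800862
  c_1 = sigma^2 theta_1 = 1 * (0.762) = 0.762
  c_2 = 0
Equations for k = 0 and k = 1 (AR order 1):
  gamma(0) = phi_1 gamma(1) + c_0
  gamma(1) = phi_1 gamma(0) + c_1
Substituting the second into the first: gamma(0) (1 - phi_1^2) = c_0 + phi_1 c_1, so
  gamma(0) = (c_0 + phi_1 c_1) / (1 - phi_1^2) = (1.800862 + (0.289)(0.762)) / (1 - (0.289)^2) = 2.02108 / 0.916479 = 2.205266.
  gamma(1) = phi_1 gamma(0) + c_1 = (0.289)(2.205266) + (0.762) = 1.399322.
Therefore gamma(1) = 1.3993 (to 4 decimal places).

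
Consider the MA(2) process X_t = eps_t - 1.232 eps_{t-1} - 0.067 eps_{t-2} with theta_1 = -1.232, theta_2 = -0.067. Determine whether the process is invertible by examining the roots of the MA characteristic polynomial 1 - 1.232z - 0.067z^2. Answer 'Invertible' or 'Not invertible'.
\text{Not invertible}

The MA(q) characteristic polynomial is P(z) = 1 - 1.232z - 0.067z^2.
Invertibility requires all roots to lie outside the unit circle, i.e. |z| > 1 for every root.
Set 1 + (-1.232) z + (-0.067) z^2 = 0, i.e. a z^2 + b z + c = 0 with a = -0.067, b = -1.232, c = 1.
Discriminant D = b^2 - 4ac = (-1.232)^2 - 4*(-0.067)*1 = 1.517824 - (-0.268) = 1.785824.
D >= 0, so the roots are real: z = (-b +/- sqrt(D)) / (2a) = (1.232 +/- 1.336347) / (-0.134).
  z_1 = (1.232 + 1.336347) / (-0.134) = -19.1668,   |z_1| = 19.1668.
  z_2 = (1.232 - 1.336347) / (-0.134) = 0.7787,   |z_2| = 0.7787.
Moduli of all roots: 19.1668, 0.7787.
All moduli strictly greater than 1? No.
Verdict: Not invertible.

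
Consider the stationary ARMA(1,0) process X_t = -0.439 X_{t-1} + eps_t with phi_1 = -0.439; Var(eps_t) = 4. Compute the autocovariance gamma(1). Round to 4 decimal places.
\gamma(1) = -2.1752

Multiply the model equation by X_{t-k} and take expectations. With theta_0 = psi_0 = 1 and psi_j the MA(infinity) weights, this gives
  gamma(k) - sum_i phi_i gamma(k-i) = c_k,
  c_k = sigma^2 * sum_{j=k..q} theta_j psi_{j-k}   (c_k = 0 for k > q),
using gamma(-m) = gamma(m).
Pure AR (q = 0): c_0 = sigma^2 = 4, c_k = 0 for k >= 1.
Equations for k = 0 and k = 1 (AR order 1):
  gamma(0) = phi_1 gamma(1) + c_0
  gamma(1) = phi_1 gamma(0) + c_1
Substituting the second into the first: gamma(0) (1 - phi_1^2) = c_0 + phi_1 c_1, so
  gamma(0) = c_0 / (1 - phi_1^2) = 4 / (1 - (-0.439)^2) = 4 / 0.807279 = 4.954916.
  gamma(1) = phi_1 gamma(0) = (-0.439)(4.954916) = -2.175208.
Therefore gamma(1) = -2.1752 (to 4 decimal places).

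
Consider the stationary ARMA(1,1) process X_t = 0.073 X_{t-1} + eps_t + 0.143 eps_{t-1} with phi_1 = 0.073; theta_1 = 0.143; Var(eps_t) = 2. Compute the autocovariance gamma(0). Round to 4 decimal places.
\gamma(0) = 2.0938

Multiply the model equation by X_{t-k} and take expectations. With theta_0 = psi_0 = 1 and psi_j the MA(infinity) weights, this gives
  gamma(k) - sum_i phi_i gamma(k-i) = c_k,
  c_k = sigma^2 * sum_{j=k..q} theta_j psi_{j-k}   (c_k = 0 for k > q),
using gamma(-m) = gamma(m).
psi-weights needed (psi_j = theta_j + sum_i phi_i psi_{j-i}):
  psi_1 = theta_1 + phi_1 = 0.143 + (0.073) = 0.216
Right-hand sides:
  c_0 = sigma^2 (1 + theta_1 psi_1) = 2 * (1 + (0.143)(0.216)) = 2 * 1.030888 = 2.061776
  c_1 = sigma^2 theta_1 = 2 * (0.143) = 0.286
  c_2 = 0
Equations for k = 0 and k = 1 (AR order 1):
  gamma(0) = phi_1 gamma(1) + c_0
  gamma(1) = phi_1 gamma(0) + c_1
Substituting the second into the first: gamma(0) (1 - phi_1^2) = c_0 + phi_1 c_1, so
  gamma(0) = (c_0 + phi_1 c_1) / (1 - phi_1^2) = (2.061776 + (0.073)(0.286)) / (1 - (0.073)^2) = 2.082654 / 0.994671 = 2.093812.
Therefore gamma(0) = 2.0938 (to 4 decimal places).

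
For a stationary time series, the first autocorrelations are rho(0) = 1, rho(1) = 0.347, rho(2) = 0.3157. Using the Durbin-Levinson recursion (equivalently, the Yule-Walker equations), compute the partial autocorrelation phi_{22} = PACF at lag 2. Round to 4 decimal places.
\phi_{22} = 0.2220

The PACF at lag k is phi_{kk}, the last component of the solution
to the Yule-Walker system G_k phi = r_k where
  (G_k)_{ij} = rho(|i - j|), (r_k)_i = rho(i), i,j = 1..k.
Equivalently, Durbin-Levinson gives phi_{kk} iteratively:
  phi_{11} = rho(1)
  phi_{kk} = [rho(k) - sum_{j=1..k-1} phi_{k-1,j} rho(k-j)]
            / [1 - sum_{j=1..k-1} phi_{k-1,j} rho(j)],
  phi_{k,j} = phi_{k-1,j} - phi_{kk} phi_{k-1,k-j},  j = 1..k-1.
Step k = 1:
  phi_11 = rho(1) = 0.347.
Step k = 2:
  phi_22 = [rho(2) - phi_11 rho(1)] / [1 - phi_11 rho(1)] = [0.3157 - (0.347)(0.347)] / [1 - (0.347)(0.347)]
         = 0.195291 / 0.879591 = 0.222.
Therefore phi_{22} = 0.2220.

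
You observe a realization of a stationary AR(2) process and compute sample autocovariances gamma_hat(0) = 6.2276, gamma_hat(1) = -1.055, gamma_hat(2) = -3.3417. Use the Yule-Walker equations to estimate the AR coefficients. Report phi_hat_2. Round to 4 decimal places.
\hat\phi_{2} = -0.5820

The Yule-Walker equations for an AR(p) process read, in matrix form,
  Gamma_p phi = r_p,   with   (Gamma_p)_{ij} = gamma(|i - j|),
                       (r_p)_i = gamma(i),   i,j = 1..p.
Substitute the sample gammas (Toeplitz matrix and right-hand side of size 2):
  Gamma_p = [[6.2276, -1.055], [-1.055, 6.2276]]
  r_p     = [-1.055, -3.3417]
Written out:
  6.2276 phi_1 - 1.055 phi_2 = -1.055
  -1.055 phi_1 + 6.2276 phi_2 = -3.3417
Solve by Cramer's rule:
  det = gamma(0)^2 - gamma(1)^2 = (6.2276)^2 - (-1.055)^2 = 38.78300176 - 1.113025 = 37.66997676
  phi_hat_1 = [gamma(1) gamma(0) - gamma(1) gamma(2)] / det = [(-1.055)(6.2276) - (-1.055)(-3.3417)] / 37.66997676 = -10.0956115 / 37.66997676 = -0.268
  phi_hat_2 = [gamma(0) gamma(2) - gamma(1)^2] / det = [(6.2276)(-3.3417) - (-1.055)^2] / 37.66997676 = -21.92379592 / 37.66997676 = -0.582
So phi_hat = [-0.2680, -0.5820].
Therefore phi_hat_2 = -0.5820.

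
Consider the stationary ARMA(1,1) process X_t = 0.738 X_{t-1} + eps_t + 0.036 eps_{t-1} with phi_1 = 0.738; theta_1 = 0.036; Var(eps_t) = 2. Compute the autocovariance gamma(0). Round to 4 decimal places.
\gamma(0) = 4.6312

Multiply the model equation by X_{t-k} and take expectations. With theta_0 = psi_0 = 1 and psi_j the MA(infinity) weights, this gives
  gamma(k) - sum_i phi_i gamma(k-i) = c_k,
  c_k = sigma^2 * sum_{j=k..q} theta_j psi_{j-k}   (c_k = 0 for k > q),
using gamma(-m) = gamma(m).
psi-weights needed (psi_j = theta_j + sum_i phi_i psi_{j-i}):
  psi_1 = theta_1 + phi_1 = 0.036 + (0.738) = 0.774
Right-hand sides:
  c_0 = sigma^2 (1 + theta_1 psi_1) = 2 * (1 + (0.036)(0.774)) = 2 * 1.027864 = 2.055728
  c_1 = sigma^2 theta_1 = 2 * (0.036) = 0.072
  c_2 = 0
Equations for k = 0 and k = 1 (AR order 1):
  gamma(0) = phi_1 gamma(1) + c_0
  gamma(1) = phi_1 gamma(0) + c_1
Substituting the second into the first: gamma(0) (1 - phi_1^2) = c_0 + phi_1 c_1, so
  gamma(0) = (c_0 + phi_1 c_1) / (1 - phi_1^2) = (2.055728 + (0.738)(0.072)) / (1 - (0.738)^2) = 2.108864 / 0.455356 = 4.631242.
Therefore gamma(0) = 4.6312 (to 4 decimal places).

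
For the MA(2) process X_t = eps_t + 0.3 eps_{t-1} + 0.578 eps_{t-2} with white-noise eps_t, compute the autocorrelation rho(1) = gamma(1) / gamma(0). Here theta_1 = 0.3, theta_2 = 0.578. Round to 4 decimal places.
\rho(1) = 0.3324

For an MA(q) process with theta_0 = 1, the autocovariance is
  gamma(k) = sigma^2 * sum_{i=0..q-k} theta_i * theta_{i+k},
and rho(k) = gamma(k) / gamma(0). Sigma^2 cancels.
  numerator   = (1)*(0.3) + (0.3)*(0.578) = 0.4734.
  denominator = (1)^2 + (0.3)^2 + (0.578)^2 = 1.424084.
  rho(1) = 0.4734 / 1.424084 = 0.3324.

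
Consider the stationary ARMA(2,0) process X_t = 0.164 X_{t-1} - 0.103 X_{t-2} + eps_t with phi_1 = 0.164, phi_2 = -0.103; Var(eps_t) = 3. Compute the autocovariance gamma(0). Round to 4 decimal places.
\gamma(0) = 3.1007

Multiply the model equation by X_{t-k} and take expectations. With theta_0 = psi_0 = 1 and psi_j the MA(infinity) weights, this gives
  gamma(k) - sum_i phi_i gamma(k-i) = c_k,
  c_k = sigma^2 * sum_{j=k..q} theta_j psi_{j-k}   (c_k = 0 for k > q),
using gamma(-m) = gamma(m).
Pure AR (q = 0): c_0 = sigma^2 = 3, c_k = 0 for k >= 1.
Equations for k = 0, 1, 2 (AR order 2, c_2 = 0):
  (E0) gamma(0) = phi_1 gamma(1) + phi_2 gamma(2) + c_0
  (E1) gamma(1) = phi_1 gamma(0) + phi_2 gamma(1) + c_1
  (E2) gamma(2) = phi_1 gamma(1) + phi_2 gamma(0)
From (E1): gamma(1) = A gamma(0) + B with
  A = phi_1 / (1 - phi_2) = 0.164 / 1.103 = 0.148685,   B = c_1 / (1 - phi_2) = 0 / 1.103 = 0.
Insert (E2) into (E0): gamma(0) (1 - phi_2^2) = phi_1 (1 + phi_2) gamma(1) + c_0.
  phi_1 (1 + phi_2) = (0.164)(0.897) = 0.147108,   1 - phi_2^2 = 0.989391.
Replace gamma(1) by A gamma(0) + B and collect gamma(0):
  gamma(0) [0.989391 - (0.147108)(0.148685)] = c_0 = 3
  gamma(0) * 0.967518 = 3
  gamma(0) = 3 / 0.967518 = 3.100717.
Therefore gamma(0) = 3.1007 (to 4 decimal places).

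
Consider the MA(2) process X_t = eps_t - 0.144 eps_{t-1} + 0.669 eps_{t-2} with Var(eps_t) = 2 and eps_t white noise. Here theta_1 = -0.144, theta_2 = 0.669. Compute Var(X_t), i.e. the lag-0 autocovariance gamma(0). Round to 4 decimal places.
\gamma(0) = 2.9366

For an MA(q) process X_t = eps_t + sum_i theta_i eps_{t-i} with
Var(eps_t) = sigma^2, the variance is
  gamma(0) = sigma^2 * (1 + sum_i theta_i^2).
  sum_i theta_i^2 = (-0.144)^2 + (0.669)^2 = 0.020736 + 0.447561 = 0.468297.
  gamma(0) = 2 * (1 + 0.468297) = 2 * 1.468297 = 2.936594, which rounds to 2.9366.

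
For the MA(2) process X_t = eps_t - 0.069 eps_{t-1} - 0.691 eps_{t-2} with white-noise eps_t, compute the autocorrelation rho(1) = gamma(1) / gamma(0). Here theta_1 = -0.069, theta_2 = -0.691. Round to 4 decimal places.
\rho(1) = -0.0144

For an MA(q) process with theta_0 = 1, the autocovariance is
  gamma(k) = sigma^2 * sum_{i=0..q-k} theta_i * theta_{i+k},
and rho(k) = gamma(k) / gamma(0). Sigma^2 cancels.
  numerator   = (1)*(-0.069) + (-0.069)*(-0.691) = -0.021321.
  denominator = (1)^2 + (-0.069)^2 + (-0.691)^2 = 1.482242.
  rho(1) = -0.021321 / 1.482242 = -0.0144.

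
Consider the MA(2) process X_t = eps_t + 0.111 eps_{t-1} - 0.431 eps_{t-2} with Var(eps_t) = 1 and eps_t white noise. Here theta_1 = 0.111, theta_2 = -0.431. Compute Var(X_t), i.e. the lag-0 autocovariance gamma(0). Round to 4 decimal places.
\gamma(0) = 1.1981

For an MA(q) process X_t = eps_t + sum_i theta_i eps_{t-i} with
Var(eps_t) = sigma^2, the variance is
  gamma(0) = sigma^2 * (1 + sum_i theta_i^2).
  sum_i theta_i^2 = (0.111)^2 + (-0.431)^2 = 0.012321 + 0.185761 = 0.198082.
  gamma(0) = 1 * (1 + 0.198082) = 1 * 1.198082 = 1.198082, which rounds to 1.1981.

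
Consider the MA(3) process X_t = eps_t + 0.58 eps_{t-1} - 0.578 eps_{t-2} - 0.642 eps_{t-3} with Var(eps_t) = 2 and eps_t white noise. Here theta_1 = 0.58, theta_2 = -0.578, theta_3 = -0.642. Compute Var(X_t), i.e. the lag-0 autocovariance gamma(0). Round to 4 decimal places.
\gamma(0) = 4.1653

For an MA(q) process X_t = eps_t + sum_i theta_i eps_{t-i} with
Var(eps_t) = sigma^2, the variance is
  gamma(0) = sigma^2 * (1 + sum_i theta_i^2).
  sum_i theta_i^2 = (0.58)^2 + (-0.578)^2 + (-0.642)^2 = 0.3364 + 0.334084 + 0.412164 = 1.082648.
  gamma(0) = 2 * (1 + 1.082648) = 2 * 2.082648 = 4.165296, which rounds to 4.1653.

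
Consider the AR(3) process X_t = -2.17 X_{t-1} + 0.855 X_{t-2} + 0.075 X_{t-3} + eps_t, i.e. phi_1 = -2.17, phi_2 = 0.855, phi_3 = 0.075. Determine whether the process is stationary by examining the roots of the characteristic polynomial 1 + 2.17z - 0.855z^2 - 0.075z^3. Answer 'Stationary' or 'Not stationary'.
\text{Not stationary}

The AR(p) characteristic polynomial is P(z) = 1 + 2.17z - 0.855z^2 - 0.075z^3.
Stationarity requires all roots to lie outside the unit circle, i.e. |z| > 1 for every root.
Degree 3: look for a simple real root z0 first, then factor out (1 - z/z0) and solve the remaining quadratic.
Testing z0 = -0.4: P(-0.4) = 1 + (2.17)(-0.4) + (-0.855)(-0.4)^2 + (-0.075)(-0.4)^3
  = 1 + (-0.868) + (-0.1368) + (0.0048) = 0.  So z_0 = -0.4 is a root, |z_0| = 0.4.
Divide out the factor (1 + 2.5 z) = (1 - z/z0) (since 1/z0 = -2.5):
  P(z) = (1 + 2.5 z)(1 + (-0.33) z + (-0.03) z^2)
  [check: z-coef -0.33 - (-2.5) = 2.17; z^2-coef -0.03 - (-2.5)(-0.33) = -0.855; z^3-coef -(-2.5)(-0.03) = -0.075.]
Remaining roots from the quadratic factor 1 + (-0.33) z + (-0.03) z^2:
  Set 1 + (-0.33) z + (-0.03) z^2 = 0, i.e. a z^2 + b z + c = 0 with a = -0.03, b = -0.33, c = 1.
  Discriminant D = b^2 - 4ac = (-0.33)^2 - 4*(-0.03)*1 = 0.1089 - (-0.12) = 0.2289.
  D >= 0, so the roots are real: z = (-b +/- sqrt(D)) / (2a) = (0.33 +/- 0.478435) / (-0.06).
    z_1 = (0.33 + 0.478435) / (-0.06) = -13.4739,   |z_1| = 13.4739.
    z_2 = (0.33 - 0.478435) / (-0.06) = 2.4739,   |z_2| = 2.4739.
Moduli of all roots: 0.4000, 13.4739, 2.4739.
All moduli strictly greater than 1? No.
Verdict: Not stationary.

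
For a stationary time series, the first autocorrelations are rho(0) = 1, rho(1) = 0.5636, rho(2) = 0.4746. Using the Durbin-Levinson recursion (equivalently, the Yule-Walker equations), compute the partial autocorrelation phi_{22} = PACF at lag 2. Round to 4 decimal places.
\phi_{22} = 0.2300

The PACF at lag k is phi_{kk}, the last component of the solution
to the Yule-Walker system G_k phi = r_k where
  (G_k)_{ij} = rho(|i - j|), (r_k)_i = rho(i), i,j = 1..k.
Equivalently, Durbin-Levinson gives phi_{kk} iteratively:
  phi_{11} = rho(1)
  phi_{kk} = [rho(k) - sum_{j=1..k-1} phi_{k-1,j} rho(k-j)]
            / [1 - sum_{j=1..k-1} phi_{k-1,j} rho(j)],
  phi_{k,j} = phi_{k-1,j} - phi_{kk} phi_{k-1,k-j},  j = 1..k-1.
Step k = 1:
  phi_11 = rho(1) = 0.5636.
Step k = 2:
  phi_22 = [rho(2) - phi_11 rho(1)] / [1 - phi_11 rho(1)] = [0.4746 - (0.5636)(0.5636)] / [1 - (0.5636)(0.5636)]
         = 0.15695504 / 0.68235504 = 0.23.
Therefore phi_{22} = 0.2300.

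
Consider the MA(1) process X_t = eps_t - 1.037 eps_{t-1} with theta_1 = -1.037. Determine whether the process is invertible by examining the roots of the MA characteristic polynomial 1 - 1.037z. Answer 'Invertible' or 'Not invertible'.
\text{Not invertible}

The MA(q) characteristic polynomial is P(z) = 1 - 1.037z.
Invertibility requires all roots to lie outside the unit circle, i.e. |z| > 1 for every root.
This is linear in z: 1 + (-1.037) z = 0  =>  z = -1/(-1.037) = 0.96432,  |z| = 0.96432.
Moduli of all roots: 0.9643.
All moduli strictly greater than 1? No.
Verdict: Not invertible.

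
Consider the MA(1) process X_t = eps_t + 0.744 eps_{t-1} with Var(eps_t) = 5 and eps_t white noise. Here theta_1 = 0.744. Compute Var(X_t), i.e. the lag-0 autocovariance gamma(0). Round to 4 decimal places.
\gamma(0) = 7.7677

For an MA(q) process X_t = eps_t + sum_i theta_i eps_{t-i} with
Var(eps_t) = sigma^2, the variance is
  gamma(0) = sigma^2 * (1 + sum_i theta_i^2).
  sum_i theta_i^2 = (0.744)^2 = 0.553536.
  gamma(0) = 5 * (1 + 0.553536) = 5 * 1.553536 = 7.76768, which rounds to 7.7677.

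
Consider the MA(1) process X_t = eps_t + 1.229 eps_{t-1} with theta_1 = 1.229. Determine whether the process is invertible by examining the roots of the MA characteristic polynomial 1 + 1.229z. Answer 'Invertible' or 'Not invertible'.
\text{Not invertible}

The MA(q) characteristic polynomial is P(z) = 1 + 1.229z.
Invertibility requires all roots to lie outside the unit circle, i.e. |z| > 1 for every root.
This is linear in z: 1 + (1.229) z = 0  =>  z = -1/(1.229) = -0.81367,  |z| = 0.81367.
Moduli of all roots: 0.8137.
All moduli strictly greater than 1? No.
Verdict: Not invertible.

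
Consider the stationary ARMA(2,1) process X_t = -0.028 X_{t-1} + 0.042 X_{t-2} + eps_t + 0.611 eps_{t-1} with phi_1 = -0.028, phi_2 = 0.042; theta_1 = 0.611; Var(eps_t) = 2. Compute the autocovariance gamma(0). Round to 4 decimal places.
\gamma(0) = 2.6822

Multiply the model equation by X_{t-k} and take expectations. With theta_0 = psi_0 = 1 and psi_j the MA(infinity) weights, this gives
  gamma(k) - sum_i phi_i gamma(k-i) = c_k,
  c_k = sigma^2 * sum_{j=k..q} theta_j psi_{j-k}   (c_k = 0 for k > q),
using gamma(-m) = gamma(m).
psi-weights needed (psi_j = theta_j + sum_i phi_i psi_{j-i}):
  psi_1 = theta_1 + phi_1 = 0.611 + (-0.028) = 0.583
Right-hand sides:
  c_0 = sigma^2 (1 + theta_1 psi_1) = 2 * (1 + (0.611)(0.583)) = 2 * 1.356213 = 2.712426
  c_1 = sigma^2 theta_1 = 2 * (0.611) = 1.222
  c_2 = 0
Equations for k = 0, 1, 2 (AR order 2, c_2 = 0):
  (E0) gamma(0) = phi_1 gamma(1) + phi_2 gamma(2) + c_0
  (E1) gamma(1) = phi_1 gamma(0) + phi_2 gamma(1) + c_1
  (E2) gamma(2) = phi_1 gamma(1) + phi_2 gamma(0)
From (E1): gamma(1) = A gamma(0) + B with
  A = phi_1 / (1 - phi_2) = -0.028 / 0.958 = -0.029228,   B = c_1 / (1 - phi_2) = 1.222 / 0.958 = 1.275574.
Insert (E2) into (E0): gamma(0) (1 - phi_2^2) = phi_1 (1 + phi_2) gamma(1) + c_0.
  phi_1 (1 + phi_2) = (-0.028)(1.042) = -0.029176,   1 - phi_2^2 = 0.998236.
Replace gamma(1) by A gamma(0) + B and collect gamma(0):
  gamma(0) [0.998236 - (-0.029176)(-0.029228)] = (-0.029176)(1.275574) + 2.712426
  gamma(0) * 0.997383 = 2.67521
  gamma(0) = 2.67521 / 0.997383 = 2.682229.
Therefore gamma(0) = 2.6822 (to 4 decimal places).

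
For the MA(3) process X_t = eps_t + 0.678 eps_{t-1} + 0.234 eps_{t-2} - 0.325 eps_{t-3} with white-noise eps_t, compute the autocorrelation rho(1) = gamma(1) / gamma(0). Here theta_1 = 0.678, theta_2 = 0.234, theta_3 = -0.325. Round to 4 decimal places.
\rho(1) = 0.4695

For an MA(q) process with theta_0 = 1, the autocovariance is
  gamma(k) = sigma^2 * sum_{i=0..q-k} theta_i * theta_{i+k},
and rho(k) = gamma(k) / gamma(0). Sigma^2 cancels.
  numerator   = (1)*(0.678) + (0.678)*(0.234) + (0.234)*(-0.325) = 0.760602.
  denominator = (1)^2 + (0.678)^2 + (0.234)^2 + (-0.325)^2 = 1.620065.
  rho(1) = 0.760602 / 1.620065 = 0.4695.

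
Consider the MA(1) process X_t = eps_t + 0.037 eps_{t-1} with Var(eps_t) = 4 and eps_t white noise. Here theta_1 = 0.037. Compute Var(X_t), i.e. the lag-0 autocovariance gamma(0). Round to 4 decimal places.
\gamma(0) = 4.0055

For an MA(q) process X_t = eps_t + sum_i theta_i eps_{t-i} with
Var(eps_t) = sigma^2, the variance is
  gamma(0) = sigma^2 * (1 + sum_i theta_i^2).
  sum_i theta_i^2 = (0.037)^2 = 0.001369.
  gamma(0) = 4 * (1 + 0.001369) = 4 * 1.001369 = 4.005476, which rounds to 4.0055.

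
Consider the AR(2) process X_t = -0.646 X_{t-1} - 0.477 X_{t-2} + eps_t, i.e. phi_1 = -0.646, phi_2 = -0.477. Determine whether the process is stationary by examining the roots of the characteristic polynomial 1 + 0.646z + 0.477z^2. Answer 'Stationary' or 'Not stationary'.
\text{Stationary}

The AR(p) characteristic polynomial is P(z) = 1 + 0.646z + 0.477z^2.
Stationarity requires all roots to lie outside the unit circle, i.e. |z| > 1 for every root.
Set 1 + (0.646) z + (0.477) z^2 = 0, i.e. a z^2 + b z + c = 0 with a = 0.477, b = 0.646, c = 1.
Discriminant D = b^2 - 4ac = (0.646)^2 - 4*(0.477)*1 = 0.417316 - (1.908) = -1.490684.
D < 0, so the roots are the complex-conjugate pair z = (-b +/- i sqrt(-D)) / (2a) = -0.6771 +/- 1.2798i.
For a conjugate pair |z|^2 = z * conj(z) = (product of roots) = c/a = 1/(0.477) = 2.096436, so |z| = sqrt(2.096436) = 1.4479 for both roots.
Moduli of all roots: 1.4479, 1.4479.
All moduli strictly greater than 1? Yes.
Verdict: Stationary.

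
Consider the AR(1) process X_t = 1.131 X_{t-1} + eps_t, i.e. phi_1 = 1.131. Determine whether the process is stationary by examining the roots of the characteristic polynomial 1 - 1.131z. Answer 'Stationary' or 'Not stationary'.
\text{Not stationary}

The AR(p) characteristic polynomial is P(z) = 1 - 1.131z.
Stationarity requires all roots to lie outside the unit circle, i.e. |z| > 1 for every root.
This is linear in z: 1 + (-1.131) z = 0  =>  z = -1/(-1.131) = 0.884173,  |z| = 0.884173.
Moduli of all roots: 0.8842.
All moduli strictly greater than 1? No.
Verdict: Not stationary.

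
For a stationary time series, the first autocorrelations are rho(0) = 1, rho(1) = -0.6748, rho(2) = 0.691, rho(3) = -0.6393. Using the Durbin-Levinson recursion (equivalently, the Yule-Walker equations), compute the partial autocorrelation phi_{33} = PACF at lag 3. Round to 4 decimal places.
\phi_{33} = -0.1870

The PACF at lag k is phi_{kk}, the last component of the solution
to the Yule-Walker system G_k phi = r_k where
  (G_k)_{ij} = rho(|i - j|), (r_k)_i = rho(i), i,j = 1..k.
Equivalently, Durbin-Levinson gives phi_{kk} iteratively:
  phi_{11} = rho(1)
  phi_{kk} = [rho(k) - sum_{j=1..k-1} phi_{k-1,j} rho(k-j)]
            / [1 - sum_{j=1..k-1} phi_{k-1,j} rho(j)],
  phi_{k,j} = phi_{k-1,j} - phi_{kk} phi_{k-1,k-j},  j = 1..k-1.
Step k = 1:
  phi_11 = rho(1) = -0.6748.
Step k = 2:
  phi_22 = [rho(2) - phi_11 rho(1)] / [1 - phi_11 rho(1)] = [0.691 - (-0.6748)(-0.6748)] / [1 - (-0.6748)(-0.6748)]
         = 0.23564496 / 0.54464496 = 0.432658.
  Update: phi_21 = phi_11 - phi_22 phi_11 = -0.6748 - (0.432658)(-0.6748) = -0.382842.
Step k = 3:
  phi_33 = [rho(3) - phi_21 rho(2) - phi_22 rho(1)] / [1 - phi_21 rho(1) - phi_22 rho(2)]
    numerator   = -0.6393 - (-0.382842)(0.691) - (0.432658)(-0.6748) = -0.08279831
    denominator = 1 - (-0.382842)(-0.6748) - (0.432658)(0.691) = 0.4426913
  phi_33 = -0.08279831 / 0.4426913 = -0.187.
Therefore phi_{33} = -0.1870.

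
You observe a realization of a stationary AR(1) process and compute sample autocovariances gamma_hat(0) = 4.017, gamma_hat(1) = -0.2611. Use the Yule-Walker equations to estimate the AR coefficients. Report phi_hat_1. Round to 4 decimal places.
\hat\phi_{1} = -0.0650

The Yule-Walker equations for an AR(p) process read, in matrix form,
  Gamma_p phi = r_p,   with   (Gamma_p)_{ij} = gamma(|i - j|),
                       (r_p)_i = gamma(i),   i,j = 1..p.
Substitute the sample gammas (Toeplitz matrix and right-hand side of size 1):
  Gamma_p = [[4.017]]
  r_p     = [-0.2611]
With p = 1 this is the single equation gamma(0) phi_1 = gamma(1):
  phi_hat_1 = gamma(1) / gamma(0) = -0.2611 / 4.017 = -0.0650.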